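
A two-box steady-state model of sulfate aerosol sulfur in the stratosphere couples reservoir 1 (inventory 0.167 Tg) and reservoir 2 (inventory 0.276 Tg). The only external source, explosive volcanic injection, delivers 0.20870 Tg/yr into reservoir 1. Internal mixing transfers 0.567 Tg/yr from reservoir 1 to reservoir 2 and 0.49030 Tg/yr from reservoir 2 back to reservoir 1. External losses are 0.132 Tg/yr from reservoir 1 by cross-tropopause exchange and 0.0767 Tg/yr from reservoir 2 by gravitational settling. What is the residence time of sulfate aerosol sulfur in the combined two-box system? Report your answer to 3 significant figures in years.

2.12 yr

For the system as a whole, the A↔B exchange is internal and contributes nothing to the throughput; only the external sinks remove mass.
M_total = 0.167 + 0.276 = 0.44300 Tg.
ΣF_external_out = 0.132 + 0.0767 = 0.20870 Tg/yr.
τ = M_total / ΣF_ext = 0.44300 / 0.20870 = 2.123 yr.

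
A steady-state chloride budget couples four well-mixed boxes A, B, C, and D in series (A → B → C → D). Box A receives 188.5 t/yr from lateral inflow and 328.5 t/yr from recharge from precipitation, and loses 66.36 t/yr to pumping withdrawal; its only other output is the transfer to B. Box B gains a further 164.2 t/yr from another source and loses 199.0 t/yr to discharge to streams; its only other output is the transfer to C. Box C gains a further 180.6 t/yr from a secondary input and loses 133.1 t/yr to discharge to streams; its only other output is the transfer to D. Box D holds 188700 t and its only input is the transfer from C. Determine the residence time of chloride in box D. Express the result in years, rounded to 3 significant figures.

407 yr

Box A: F(A→B) = (188.5 + 328.5) − 66.36 = 450.64 t/yr.
Box B: F(B→C) = (450.64 + 164.2) − 199.0 = 415.84 t/yr.
Box C: F(C→D) = (415.84 + 180.6) − 133.1 = 463.34 t/yr.
Box D throughput = its input = 463.34 t/yr; τ = 188700 / 463.34 = 407.3 yr.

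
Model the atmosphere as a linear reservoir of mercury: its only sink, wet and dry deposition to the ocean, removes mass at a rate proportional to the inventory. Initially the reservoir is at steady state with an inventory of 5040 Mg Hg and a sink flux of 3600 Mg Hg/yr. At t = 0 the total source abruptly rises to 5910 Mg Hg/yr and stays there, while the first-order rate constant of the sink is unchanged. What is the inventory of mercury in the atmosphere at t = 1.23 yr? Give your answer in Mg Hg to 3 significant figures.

6930 Mg Hg

τ = M₀/F₀ = 5040/3600 = 1.400 yr; rate constant k = 1/τ.
New steady state M_∞ = F₁/k = F₁·τ = 5910 × 1.400 = 8274.0 Mg Hg.
M(t) = M_∞ + (M₀ − M_∞)·e^(−t/τ); t/τ = 1.23/1.400 = 0.8786, so e^(−t/τ) = 0.4154.
M(t) = 8274.0 − 3234 × 0.4154 = 6930.7 Mg Hg.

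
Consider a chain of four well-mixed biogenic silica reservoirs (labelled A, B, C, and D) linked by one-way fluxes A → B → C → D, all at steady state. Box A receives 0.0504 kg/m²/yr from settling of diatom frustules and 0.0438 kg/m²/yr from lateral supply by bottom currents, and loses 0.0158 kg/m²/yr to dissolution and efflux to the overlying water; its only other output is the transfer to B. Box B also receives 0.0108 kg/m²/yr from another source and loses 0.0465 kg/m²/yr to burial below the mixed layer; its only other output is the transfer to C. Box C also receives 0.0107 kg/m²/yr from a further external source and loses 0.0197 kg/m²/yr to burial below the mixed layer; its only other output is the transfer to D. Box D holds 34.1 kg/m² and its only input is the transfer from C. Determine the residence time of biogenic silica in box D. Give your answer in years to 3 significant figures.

1010 yr

Box A: F(A→B) = (0.0504 + 0.0438) − 0.0158 = 0.078400 kg/m²/yr.
Box B: F(B→C) = (0.078400 + 0.0108) − 0.0465 = 0.042700 kg/m²/yr.
Box C: F(C→D) = (0.042700 + 0.0107) − 0.0197 = 0.033700 kg/m²/yr.
Box D throughput = its input = 0.033700 kg/m²/yr; τ = 34.1 / 0.033700 = 1012 yr.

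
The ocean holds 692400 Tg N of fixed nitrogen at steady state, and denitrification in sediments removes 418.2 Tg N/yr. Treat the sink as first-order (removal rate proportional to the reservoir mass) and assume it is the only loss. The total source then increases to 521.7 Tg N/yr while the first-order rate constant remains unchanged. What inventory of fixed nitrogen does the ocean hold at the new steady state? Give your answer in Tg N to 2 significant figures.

860000 Tg N

Rate constant k = F/M = 418.2 / 692400 = 0.0006040 yr⁻¹.
At the new steady state, source = k·M_new ⇒ M_new = 521.7 / 0.0006040 = 863800 Tg N.
(Equivalently M_new = M × F_new/F_old = 692400 × 521.7/418.2.)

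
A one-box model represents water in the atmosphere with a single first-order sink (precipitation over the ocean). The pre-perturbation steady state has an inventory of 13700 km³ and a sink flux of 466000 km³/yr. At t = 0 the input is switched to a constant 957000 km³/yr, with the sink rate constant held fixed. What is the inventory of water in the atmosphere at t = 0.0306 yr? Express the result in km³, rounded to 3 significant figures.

23000 km³

Residence time τ = M₀/F₀ = 0.02940 yr. The eventual steady state is M_∞ = M₀·(F₁/F₀) = 13700 × 957000/466000 = 28135 km³.
The anomaly ΔM(t) = M(t) − M_∞ decays as ΔM₀·e^(−t/τ) with ΔM₀ = 13700 − 28135 = −14430 km³.
At t = 0.0306 yr, e^(−t/τ) = e^(−1.041) = 0.3532, so ΔM = −5098 km³ and M = 28135 − 5098 = 23037 km³.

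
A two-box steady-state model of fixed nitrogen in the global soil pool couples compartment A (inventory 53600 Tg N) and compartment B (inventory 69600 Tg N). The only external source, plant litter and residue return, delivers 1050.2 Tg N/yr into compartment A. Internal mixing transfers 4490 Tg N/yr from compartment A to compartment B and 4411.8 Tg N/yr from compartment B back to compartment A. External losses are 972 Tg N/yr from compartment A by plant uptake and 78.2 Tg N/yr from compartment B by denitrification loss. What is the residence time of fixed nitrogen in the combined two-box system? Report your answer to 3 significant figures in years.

117 yr

Treat the two boxes together as one reservoir: the mixing fluxes between them are internal recycling, so τ = ΣM / Σ(external losses).
M_total = 53600 + 69600 = 123200 Tg N.
ΣF_external_out = 972 + 78.2 = 1050.2 Tg N/yr.
τ = M_total / ΣF_ext = 123200 / 1050.2 = 117.3 yr.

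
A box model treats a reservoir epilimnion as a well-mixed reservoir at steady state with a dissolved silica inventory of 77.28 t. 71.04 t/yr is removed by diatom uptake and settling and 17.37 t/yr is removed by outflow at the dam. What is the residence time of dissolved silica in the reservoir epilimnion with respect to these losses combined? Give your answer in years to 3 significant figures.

Total removal = 71.04 + 17.37 = 88.410 t/yr.
τ = M / ΣF_out = 77.28 / 88.410 = 0.8741 yr.

0.874 yr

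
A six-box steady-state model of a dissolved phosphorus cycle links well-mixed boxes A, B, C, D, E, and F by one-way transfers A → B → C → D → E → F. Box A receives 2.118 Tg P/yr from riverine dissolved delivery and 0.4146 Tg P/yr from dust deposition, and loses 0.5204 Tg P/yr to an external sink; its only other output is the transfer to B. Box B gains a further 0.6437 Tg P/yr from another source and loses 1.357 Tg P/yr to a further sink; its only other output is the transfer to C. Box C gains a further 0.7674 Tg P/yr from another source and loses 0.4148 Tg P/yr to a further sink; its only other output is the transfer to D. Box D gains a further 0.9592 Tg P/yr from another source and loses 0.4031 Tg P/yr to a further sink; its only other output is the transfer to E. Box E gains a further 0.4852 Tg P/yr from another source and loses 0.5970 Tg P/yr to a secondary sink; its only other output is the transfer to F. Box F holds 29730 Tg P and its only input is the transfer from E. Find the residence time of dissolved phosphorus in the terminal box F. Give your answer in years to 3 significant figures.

14200 yr

Box A: F(A→B) = (2.118 + 0.4146) − 0.5204 = 2.0122 Tg P/yr.
Box B: F(B→C) = (2.0122 + 0.6437) − 1.357 = 1.2989 Tg P/yr.
Box C: F(C→D) = (1.2989 + 0.7674) − 0.4148 = 1.6515 Tg P/yr.
Box D: F(D→E) = (1.6515 + 0.9592) − 0.4031 = 2.2076 Tg P/yr.
Box E: F(E→F) = (2.2076 + 0.4852) − 0.5970 = 2.0958 Tg P/yr.
Box F throughput = its input = 2.0958 Tg P/yr; τ = 29730 / 2.0958 = 14190 yr.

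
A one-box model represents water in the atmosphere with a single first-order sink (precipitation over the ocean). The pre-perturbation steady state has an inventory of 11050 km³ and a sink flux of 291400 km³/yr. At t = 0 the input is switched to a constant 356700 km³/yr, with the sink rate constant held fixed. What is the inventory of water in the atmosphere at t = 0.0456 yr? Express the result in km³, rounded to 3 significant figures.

12800 km³

Residence time τ = M₀/F₀ = 0.03792 yr. The eventual steady state is M_∞ = M₀·(F₁/F₀) = 11050 × 356700/291400 = 13526 km³.
The anomaly ΔM(t) = M(t) − M_∞ decays as ΔM₀·e^(−t/τ) with ΔM₀ = 11050 − 13526 = −2476 km³.
At t = 0.0456 yr, e^(−t/τ) = e^(−1.203) = 0.3004, so ΔM = −743.9 km³ and M = 13526 − 743.9 = 12782 km³.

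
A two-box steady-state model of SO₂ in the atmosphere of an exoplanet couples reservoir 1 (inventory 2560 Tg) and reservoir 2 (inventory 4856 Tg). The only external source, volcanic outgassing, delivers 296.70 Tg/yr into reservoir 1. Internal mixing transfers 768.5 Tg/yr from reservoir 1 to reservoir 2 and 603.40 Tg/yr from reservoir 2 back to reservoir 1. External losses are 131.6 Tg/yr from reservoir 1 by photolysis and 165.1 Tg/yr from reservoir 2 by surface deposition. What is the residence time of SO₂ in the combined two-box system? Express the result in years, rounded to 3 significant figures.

Treat the two boxes together as one reservoir: the mixing fluxes between them are internal recycling, so τ = ΣM / Σ(external losses).
M_total = 2560 + 4856 = 7416.0 Tg.
ΣF_external_out = 131.6 + 165.1 = 296.70 Tg/yr.
τ = M_total / ΣF_ext = 7416.0 / 296.70 = 24.99 yr.

25.0 yr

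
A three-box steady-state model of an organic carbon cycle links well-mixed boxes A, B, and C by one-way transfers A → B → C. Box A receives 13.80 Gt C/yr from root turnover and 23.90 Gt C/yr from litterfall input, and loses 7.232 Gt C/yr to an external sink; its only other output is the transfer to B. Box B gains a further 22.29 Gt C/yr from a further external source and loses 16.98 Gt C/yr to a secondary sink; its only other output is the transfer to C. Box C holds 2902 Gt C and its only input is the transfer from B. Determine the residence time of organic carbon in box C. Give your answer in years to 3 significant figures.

Box A: F(A→B) = (13.80 + 23.90) − 7.232 = 30.468 Gt C/yr.
Box B: F(B→C) = (30.468 + 22.29) − 16.98 = 35.778 Gt C/yr.
Box C throughput = its input = 35.778 Gt C/yr; τ = 2902 / 35.778 = 81.11 yr.

81.1 yr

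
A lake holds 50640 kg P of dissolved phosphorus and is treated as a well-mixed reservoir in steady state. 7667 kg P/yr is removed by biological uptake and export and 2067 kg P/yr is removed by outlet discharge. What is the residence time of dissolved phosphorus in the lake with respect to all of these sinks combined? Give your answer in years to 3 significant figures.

5.20 yr

Total removal flux = 7667 + 2067 = 9734.0 kg P/yr.
τ = M / ΣF_out = 50640 / 9734.0 = 5.202 yr.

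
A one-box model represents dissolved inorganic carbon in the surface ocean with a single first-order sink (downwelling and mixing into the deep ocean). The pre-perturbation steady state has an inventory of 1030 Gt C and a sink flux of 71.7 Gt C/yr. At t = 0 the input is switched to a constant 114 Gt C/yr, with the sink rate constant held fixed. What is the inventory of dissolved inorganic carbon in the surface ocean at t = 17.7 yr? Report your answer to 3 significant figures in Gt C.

1460 Gt C

τ = M₀/F₀ = 1030/71.7 = 14.37 yr; rate constant k = 1/τ.
New steady state M_∞ = F₁/k = F₁·τ = 114 × 14.37 = 1637.7 Gt C.
M(t) = M_∞ + (M₀ − M_∞)·e^(−t/τ); t/τ = 17.7/14.37 = 1.232, so e^(−t/τ) = 0.2917.
M(t) = 1637.7 − 607.7 × 0.2917 = 1460.4 Gt C.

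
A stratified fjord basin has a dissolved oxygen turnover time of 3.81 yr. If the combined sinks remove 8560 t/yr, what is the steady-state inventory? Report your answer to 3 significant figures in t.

32600 t

τ = M/F ⇒ M = τ × F = 3.81 × 8560 = 32610 t.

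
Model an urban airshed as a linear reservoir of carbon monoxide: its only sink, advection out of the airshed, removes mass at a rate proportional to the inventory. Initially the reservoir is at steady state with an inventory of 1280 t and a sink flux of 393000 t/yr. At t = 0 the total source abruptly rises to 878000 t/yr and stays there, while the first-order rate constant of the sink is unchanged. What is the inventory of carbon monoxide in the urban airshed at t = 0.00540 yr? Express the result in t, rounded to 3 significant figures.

The sink rate constant is k = F₀/M₀ = 393000/1280 = 307.0 yr⁻¹.
Solving dM/dt = F₁ − kM with M(0) = M₀ gives M(t) = F₁/k + (M₀ − F₁/k)·e^(−kt).
F₁/k = 878000/307.0 = 2859.6 t; kt = 307.0 × 0.00540 = 1.658, e^(−kt) = 0.1905.
M(0.00540) = 2859.6 + (1280 − 2859.6) × 0.1905 = 2859.6 − 301.0 = 2558.7 t.

2560 t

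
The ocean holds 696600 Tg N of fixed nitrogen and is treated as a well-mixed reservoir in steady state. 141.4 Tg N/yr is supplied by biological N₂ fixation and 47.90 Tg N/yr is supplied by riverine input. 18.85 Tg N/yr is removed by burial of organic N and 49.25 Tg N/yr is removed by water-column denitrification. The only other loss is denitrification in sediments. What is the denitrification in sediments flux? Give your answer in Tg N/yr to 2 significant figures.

At steady state ΣF_in = ΣF_out.
ΣF_in = 141.4 + 47.90 = 189.30 Tg N/yr.
Denitrification in sediments flux = ΣF_in − (18.85 + 49.25) = 189.30 − 68.10 = 121.2 Tg N/yr.

120 Tg N/yr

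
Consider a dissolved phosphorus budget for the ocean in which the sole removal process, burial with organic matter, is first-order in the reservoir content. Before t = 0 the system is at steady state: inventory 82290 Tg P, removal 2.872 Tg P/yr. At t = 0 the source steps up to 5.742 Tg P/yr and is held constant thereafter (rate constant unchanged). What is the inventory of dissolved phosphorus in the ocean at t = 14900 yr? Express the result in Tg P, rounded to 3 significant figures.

116000 Tg P

τ = M₀/F₀ = 82290/2.872 = 28650 yr; rate constant k = 1/τ.
New steady state M_∞ = F₁/k = F₁·τ = 5.742 × 28650 = 164520 Tg P.
M(t) = M_∞ + (M₀ − M_∞)·e^(−t/τ); t/τ = 14900/28650 = 0.5200, so e^(−t/τ) = 0.5945.
M(t) = 164520 − 82230 × 0.5945 = 115630 Tg P.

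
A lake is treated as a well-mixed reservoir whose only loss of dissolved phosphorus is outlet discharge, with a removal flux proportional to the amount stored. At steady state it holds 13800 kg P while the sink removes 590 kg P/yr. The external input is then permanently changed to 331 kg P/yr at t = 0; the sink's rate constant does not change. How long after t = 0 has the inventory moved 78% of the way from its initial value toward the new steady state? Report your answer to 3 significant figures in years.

τ = M₀/F₀ = 13800/590 = 23.39 yr.
The remaining gap fraction is e^(−t/τ); 78% covered ⇒ e^(−t/τ) = 0.220.
t = −τ ln(0.220) = 23.39 × 1.514 = 35.42 yr.

35.4 yr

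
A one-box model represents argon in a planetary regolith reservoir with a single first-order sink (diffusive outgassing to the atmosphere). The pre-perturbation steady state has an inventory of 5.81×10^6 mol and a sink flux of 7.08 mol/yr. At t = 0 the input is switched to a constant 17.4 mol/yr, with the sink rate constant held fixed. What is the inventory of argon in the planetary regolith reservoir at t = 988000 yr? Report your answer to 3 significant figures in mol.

1.17×10^7 mol

Residence time τ = M₀/F₀ = 820600 yr. The eventual steady state is M_∞ = M₀·(F₁/F₀) = 5.81×10^6 × 17.4/7.08 = 1.4279×10^7 mol.
The anomaly ΔM(t) = M(t) − M_∞ decays as ΔM₀·e^(−t/τ) with ΔM₀ = 5.81×10^6 − 1.4279×10^7 = −8.469×10^6 mol.
At t = 988000 yr, e^(−t/τ) = e^(−1.204) = 0.3000, so ΔM = −2.541×10^6 mol and M = 1.4279×10^7 − 2.541×10^6 = 1.1738×10^7 mol.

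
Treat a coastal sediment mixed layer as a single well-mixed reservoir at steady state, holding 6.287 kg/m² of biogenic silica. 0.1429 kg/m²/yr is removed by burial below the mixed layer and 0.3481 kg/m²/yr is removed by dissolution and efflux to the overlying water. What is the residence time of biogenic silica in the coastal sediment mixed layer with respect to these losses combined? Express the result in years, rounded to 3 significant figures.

Total removal = 0.1429 + 0.3481 = 0.49100 kg/m²/yr.
τ = M / ΣF_out = 6.287 / 0.49100 = 12.80 yr.

12.8 yr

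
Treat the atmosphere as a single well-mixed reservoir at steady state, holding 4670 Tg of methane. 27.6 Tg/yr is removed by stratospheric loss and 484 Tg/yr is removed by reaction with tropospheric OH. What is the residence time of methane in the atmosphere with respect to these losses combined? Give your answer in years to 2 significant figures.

Total removal = 27.60 + 484.0 = 511.60 Tg/yr.
τ = M / ΣF_out = 4670 / 511.60 = 9.128 yr.

9.1 yr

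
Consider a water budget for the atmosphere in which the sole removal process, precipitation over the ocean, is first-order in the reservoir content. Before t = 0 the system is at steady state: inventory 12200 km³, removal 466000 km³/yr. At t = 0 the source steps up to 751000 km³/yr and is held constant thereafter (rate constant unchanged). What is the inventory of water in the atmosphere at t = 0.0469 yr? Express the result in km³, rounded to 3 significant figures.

18400 km³

The sink rate constant is k = F₀/M₀ = 466000/12200 = 38.20 yr⁻¹.
Solving dM/dt = F₁ − kM with M(0) = M₀ gives M(t) = F₁/k + (M₀ − F₁/k)·e^(−kt).
F₁/k = 751000/38.20 = 19661 km³; kt = 38.20 × 0.0469 = 1.791, e^(−kt) = 0.1667.
M(0.0469) = 19661 + (12200 − 19661) × 0.1667 = 19661 − 1244 = 18417 km³.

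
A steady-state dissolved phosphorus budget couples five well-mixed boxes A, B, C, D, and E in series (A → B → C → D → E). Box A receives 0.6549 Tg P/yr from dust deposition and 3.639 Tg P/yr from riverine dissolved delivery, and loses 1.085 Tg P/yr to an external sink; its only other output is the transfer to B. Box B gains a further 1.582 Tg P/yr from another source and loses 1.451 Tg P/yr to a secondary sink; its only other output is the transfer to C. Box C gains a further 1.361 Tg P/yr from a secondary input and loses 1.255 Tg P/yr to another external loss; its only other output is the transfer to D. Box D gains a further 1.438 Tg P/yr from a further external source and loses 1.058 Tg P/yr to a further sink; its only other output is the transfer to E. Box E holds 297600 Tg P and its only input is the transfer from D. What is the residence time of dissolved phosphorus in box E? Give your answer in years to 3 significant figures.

77800 yr

Box A: F(A→B) = (0.6549 + 3.639) − 1.085 = 3.2089 Tg P/yr.
Box B: F(B→C) = (3.2089 + 1.582) − 1.451 = 3.3399 Tg P/yr.
Box C: F(C→D) = (3.3399 + 1.361) − 1.255 = 3.4459 Tg P/yr.
Box D: F(D→E) = (3.4459 + 1.438) − 1.058 = 3.8259 Tg P/yr.
Box E throughput = its input = 3.8259 Tg P/yr; τ = 297600 / 3.8259 = 77790 yr.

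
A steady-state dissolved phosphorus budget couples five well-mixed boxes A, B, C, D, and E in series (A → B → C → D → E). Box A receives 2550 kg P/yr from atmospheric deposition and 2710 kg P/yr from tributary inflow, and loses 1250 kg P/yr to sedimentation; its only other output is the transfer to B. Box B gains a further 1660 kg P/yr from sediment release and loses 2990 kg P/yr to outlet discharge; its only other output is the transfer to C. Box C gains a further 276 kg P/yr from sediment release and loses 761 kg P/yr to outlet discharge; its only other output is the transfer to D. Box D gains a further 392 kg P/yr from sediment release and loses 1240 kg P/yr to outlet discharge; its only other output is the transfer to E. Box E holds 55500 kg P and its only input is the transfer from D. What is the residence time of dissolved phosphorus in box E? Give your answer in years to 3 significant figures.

41.2 yr

Box A: F(A→B) = (2550 + 2710) − 1250 = 4010.0 kg P/yr.
Box B: F(B→C) = (4010.0 + 1660) − 2990 = 2680.0 kg P/yr.
Box C: F(C→D) = (2680.0 + 276) − 761 = 2195.0 kg P/yr.
Box D: F(D→E) = (2195.0 + 392) − 1240 = 1347.0 kg P/yr.
Box E throughput = its input = 1347.0 kg P/yr; τ = 55500 / 1347.0 = 41.20 yr.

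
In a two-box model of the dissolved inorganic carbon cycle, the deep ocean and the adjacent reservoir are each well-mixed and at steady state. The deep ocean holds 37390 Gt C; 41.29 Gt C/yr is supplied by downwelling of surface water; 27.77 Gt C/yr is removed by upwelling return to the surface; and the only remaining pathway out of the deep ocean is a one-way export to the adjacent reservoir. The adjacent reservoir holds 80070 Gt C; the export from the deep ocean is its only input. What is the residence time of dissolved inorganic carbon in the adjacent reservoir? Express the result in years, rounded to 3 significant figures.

5920 yr

Balance the deep ocean: ΣF_in = 41.290 Gt C/yr.
Export to the adjacent reservoir = ΣF_in − (27.77) = 13.520 Gt C/yr.
At steady state the output of the adjacent reservoir equals its input, 13.520 Gt C/yr.
τ = M / F = 80070 / 13.520 = 5922 yr.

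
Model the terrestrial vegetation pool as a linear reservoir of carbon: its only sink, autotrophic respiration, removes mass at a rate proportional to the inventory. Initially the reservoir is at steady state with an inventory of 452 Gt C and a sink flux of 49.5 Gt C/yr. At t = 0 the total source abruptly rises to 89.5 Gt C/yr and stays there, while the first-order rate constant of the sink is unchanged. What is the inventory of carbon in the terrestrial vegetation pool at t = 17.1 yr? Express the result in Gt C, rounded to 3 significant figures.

Residence time τ = M₀/F₀ = 9.131 yr. The eventual steady state is M_∞ = M₀·(F₁/F₀) = 452 × 89.5/49.5 = 817.25 Gt C.
The anomaly ΔM(t) = M(t) − M_∞ decays as ΔM₀·e^(−t/τ) with ΔM₀ = 452 − 817.25 = −365.3 Gt C.
At t = 17.1 yr, e^(−t/τ) = e^(−1.873) = 0.1537, so ΔM = −56.14 Gt C and M = 817.25 − 56.14 = 761.11 Gt C.

761 Gt C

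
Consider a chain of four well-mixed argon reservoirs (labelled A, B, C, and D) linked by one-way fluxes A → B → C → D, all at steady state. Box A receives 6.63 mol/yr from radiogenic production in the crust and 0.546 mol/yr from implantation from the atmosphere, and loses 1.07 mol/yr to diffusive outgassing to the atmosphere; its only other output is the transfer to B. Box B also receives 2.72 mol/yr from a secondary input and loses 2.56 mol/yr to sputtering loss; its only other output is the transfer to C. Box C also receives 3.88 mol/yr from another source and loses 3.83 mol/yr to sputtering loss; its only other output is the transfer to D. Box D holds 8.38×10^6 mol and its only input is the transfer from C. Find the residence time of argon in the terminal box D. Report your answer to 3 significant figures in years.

1.33×10^6 yr

Box A: F(A→B) = (6.63 + 0.546) − 1.07 = 6.1060 mol/yr.
Box B: F(B→C) = (6.1060 + 2.72) − 2.56 = 6.2660 mol/yr.
Box C: F(C→D) = (6.2660 + 3.88) − 3.83 = 6.3160 mol/yr.
Box D throughput = its input = 6.3160 mol/yr; τ = 8.38×10^6 / 6.3160 = 1.327×10^6 yr.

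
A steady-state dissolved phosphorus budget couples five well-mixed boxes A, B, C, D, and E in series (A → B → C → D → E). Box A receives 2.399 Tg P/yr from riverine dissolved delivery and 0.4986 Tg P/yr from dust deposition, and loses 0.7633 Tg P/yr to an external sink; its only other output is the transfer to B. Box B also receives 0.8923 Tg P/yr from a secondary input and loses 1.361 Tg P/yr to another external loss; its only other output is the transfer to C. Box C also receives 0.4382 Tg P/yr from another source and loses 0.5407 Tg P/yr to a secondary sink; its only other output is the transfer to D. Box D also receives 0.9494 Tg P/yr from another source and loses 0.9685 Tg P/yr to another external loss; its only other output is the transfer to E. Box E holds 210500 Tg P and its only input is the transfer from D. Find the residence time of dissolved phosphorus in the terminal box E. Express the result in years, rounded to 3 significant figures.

136000 yr

Box A: F(A→B) = (2.399 + 0.4986) − 0.7633 = 2.1343 Tg P/yr.
Box B: F(B→C) = (2.1343 + 0.8923) − 1.361 = 1.6656 Tg P/yr.
Box C: F(C→D) = (1.6656 + 0.4382) − 0.5407 = 1.5631 Tg P/yr.
Box D: F(D→E) = (1.5631 + 0.9494) − 0.9685 = 1.5440 Tg P/yr.
Box E throughput = its input = 1.5440 Tg P/yr; τ = 210500 / 1.5440 = 136300 yr.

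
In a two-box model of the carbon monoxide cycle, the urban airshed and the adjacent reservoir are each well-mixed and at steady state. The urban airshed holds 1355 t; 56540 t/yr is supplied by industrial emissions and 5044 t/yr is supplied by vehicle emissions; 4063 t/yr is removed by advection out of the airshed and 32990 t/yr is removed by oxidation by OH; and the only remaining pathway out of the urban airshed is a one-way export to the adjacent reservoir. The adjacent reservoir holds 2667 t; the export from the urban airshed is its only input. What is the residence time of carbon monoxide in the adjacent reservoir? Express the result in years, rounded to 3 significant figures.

Balance the urban airshed: ΣF_in = 56540 + 5044 = 61584 t/yr.
Export to the adjacent reservoir = ΣF_in − (4063 + 32990) = 24531 t/yr.
At steady state the output of the adjacent reservoir equals its input, 24531 t/yr.
τ = M / F = 2667 / 24531 = 0.1087 yr.

0.109 yr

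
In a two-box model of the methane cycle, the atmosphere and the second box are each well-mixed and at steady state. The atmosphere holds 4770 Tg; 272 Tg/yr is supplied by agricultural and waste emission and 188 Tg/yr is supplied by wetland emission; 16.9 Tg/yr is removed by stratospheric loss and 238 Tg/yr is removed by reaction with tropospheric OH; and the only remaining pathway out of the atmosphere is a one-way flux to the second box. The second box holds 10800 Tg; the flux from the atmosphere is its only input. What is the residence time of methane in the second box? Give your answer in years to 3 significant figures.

Balance the atmosphere: ΣF_in = 272 + 188 = 460.00 Tg/yr.
Flux to the second box = ΣF_in − (16.9 + 238) = 205.10 Tg/yr.
At steady state the output of the second box equals its input, 205.10 Tg/yr.
τ = M / F = 10800 / 205.10 = 52.66 yr.

52.7 yr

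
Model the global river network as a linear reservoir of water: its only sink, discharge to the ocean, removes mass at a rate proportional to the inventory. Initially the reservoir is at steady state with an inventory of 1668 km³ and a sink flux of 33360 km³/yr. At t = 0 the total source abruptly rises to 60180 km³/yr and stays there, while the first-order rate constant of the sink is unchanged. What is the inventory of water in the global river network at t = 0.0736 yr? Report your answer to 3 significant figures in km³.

2700 km³

Residence time τ = M₀/F₀ = 0.05000 yr. The eventual steady state is M_∞ = M₀·(F₁/F₀) = 1668 × 60180/33360 = 3009.0 km³.
The anomaly ΔM(t) = M(t) − M_∞ decays as ΔM₀·e^(−t/τ) with ΔM₀ = 1668 − 3009.0 = −1341 km³.
At t = 0.0736 yr, e^(−t/τ) = e^(−1.472) = 0.2295, so ΔM = −307.7 km³ and M = 3009.0 − 307.7 = 2701.3 km³.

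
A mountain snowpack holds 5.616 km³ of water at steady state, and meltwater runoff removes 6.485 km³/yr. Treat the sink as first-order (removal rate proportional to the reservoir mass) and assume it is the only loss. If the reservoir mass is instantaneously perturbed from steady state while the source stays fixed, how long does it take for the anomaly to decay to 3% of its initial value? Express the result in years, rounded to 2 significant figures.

3.0 yr

For a linear reservoir the anomaly decays as exp(−t/τ) with τ = M/F = 5.616/6.485 = 0.8660 yr.
exp(−t/τ) = 0.03 ⇒ t = −τ ln(0.03) = 0.8660 × 3.507 = 3.037 yr.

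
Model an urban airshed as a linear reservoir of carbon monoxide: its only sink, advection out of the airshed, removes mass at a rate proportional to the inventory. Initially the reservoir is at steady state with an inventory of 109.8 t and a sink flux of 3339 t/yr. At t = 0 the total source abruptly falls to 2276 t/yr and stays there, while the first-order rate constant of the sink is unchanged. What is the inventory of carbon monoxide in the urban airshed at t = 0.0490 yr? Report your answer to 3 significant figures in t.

The sink rate constant is k = F₀/M₀ = 3339/109.8 = 30.41 yr⁻¹.
Solving dM/dt = F₁ − kM with M(0) = M₀ gives M(t) = F₁/k + (M₀ − F₁/k)·e^(−kt).
F₁/k = 2276/30.41 = 74.844 t; kt = 30.41 × 0.0490 = 1.490, e^(−kt) = 0.2254.
M(0.0490) = 74.844 + (109.8 − 74.844) × 0.2254 = 74.844 + 7.877 = 82.722 t.

82.7 t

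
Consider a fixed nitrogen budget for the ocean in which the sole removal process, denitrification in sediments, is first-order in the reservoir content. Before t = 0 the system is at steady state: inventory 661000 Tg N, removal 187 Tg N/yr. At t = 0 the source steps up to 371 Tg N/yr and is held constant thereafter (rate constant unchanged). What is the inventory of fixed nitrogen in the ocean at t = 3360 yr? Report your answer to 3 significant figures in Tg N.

Residence time τ = M₀/F₀ = 3535 yr. The eventual steady state is M_∞ = M₀·(F₁/F₀) = 661000 × 371/187 = 1.3114×10^6 Tg N.
The anomaly ΔM(t) = M(t) − M_∞ decays as ΔM₀·e^(−t/τ) with ΔM₀ = 661000 − 1.3114×10^6 = −650400 Tg N.
At t = 3360 yr, e^(−t/τ) = e^(−0.9506) = 0.3865, so ΔM = −251400 Tg N and M = 1.3114×10^6 − 251400 = 1.0600×10^6 Tg N.

1.06×10^6 Tg N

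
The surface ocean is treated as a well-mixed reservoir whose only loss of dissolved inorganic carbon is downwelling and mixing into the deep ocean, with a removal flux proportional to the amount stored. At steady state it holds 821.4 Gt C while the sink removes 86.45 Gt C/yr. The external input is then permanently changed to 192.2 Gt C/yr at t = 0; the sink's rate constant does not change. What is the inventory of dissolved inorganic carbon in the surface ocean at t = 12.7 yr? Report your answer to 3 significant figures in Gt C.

τ = M₀/F₀ = 821.4/86.45 = 9.501 yr; rate constant k = 1/τ.
New steady state M_∞ = F₁/k = F₁·τ = 192.2 × 9.501 = 1826.2 Gt C.
M(t) = M_∞ + (M₀ − M_∞)·e^(−t/τ); t/τ = 12.7/9.501 = 1.337, so e^(−t/τ) = 0.2627.
M(t) = 1826.2 − 1005 × 0.2627 = 1562.2 Gt C.

1560 Gt C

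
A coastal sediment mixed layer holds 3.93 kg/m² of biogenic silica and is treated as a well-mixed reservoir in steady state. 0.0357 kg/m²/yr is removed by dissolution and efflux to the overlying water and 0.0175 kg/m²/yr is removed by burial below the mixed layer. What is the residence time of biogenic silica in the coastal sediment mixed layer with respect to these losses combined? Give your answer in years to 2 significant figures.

Total removal = 0.03570 + 0.01750 = 0.053200 kg/m²/yr.
τ = M / ΣF_out = 3.93 / 0.053200 = 73.87 yr.

74 yr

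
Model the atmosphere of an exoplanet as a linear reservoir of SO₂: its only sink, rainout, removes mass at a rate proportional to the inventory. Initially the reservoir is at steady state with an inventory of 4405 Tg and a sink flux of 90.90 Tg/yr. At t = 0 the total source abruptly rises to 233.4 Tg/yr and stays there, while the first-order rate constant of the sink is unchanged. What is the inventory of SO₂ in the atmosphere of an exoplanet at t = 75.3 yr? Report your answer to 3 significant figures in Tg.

Residence time τ = M₀/F₀ = 48.46 yr. The eventual steady state is M_∞ = M₀·(F₁/F₀) = 4405 × 233.4/90.90 = 11311 Tg.
The anomaly ΔM(t) = M(t) − M_∞ decays as ΔM₀·e^(−t/τ) with ΔM₀ = 4405 − 11311 = −6906 Tg.
At t = 75.3 yr, e^(−t/τ) = e^(−1.554) = 0.2114, so ΔM = −1460 Tg and M = 11311 − 1460 = 9850.5 Tg.

9850 Tg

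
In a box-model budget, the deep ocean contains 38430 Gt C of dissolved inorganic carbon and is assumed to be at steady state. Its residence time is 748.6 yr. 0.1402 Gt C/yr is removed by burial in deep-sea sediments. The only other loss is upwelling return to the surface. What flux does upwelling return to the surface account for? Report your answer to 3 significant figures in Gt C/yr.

51.2 Gt C/yr

Total removal F = M/τ = 38430 / 748.6 = 51.34 Gt C/yr.
Upwelling return to the surface = F − (0.1402) = 51.34 − 0.1402 = 51.20 Gt C/yr.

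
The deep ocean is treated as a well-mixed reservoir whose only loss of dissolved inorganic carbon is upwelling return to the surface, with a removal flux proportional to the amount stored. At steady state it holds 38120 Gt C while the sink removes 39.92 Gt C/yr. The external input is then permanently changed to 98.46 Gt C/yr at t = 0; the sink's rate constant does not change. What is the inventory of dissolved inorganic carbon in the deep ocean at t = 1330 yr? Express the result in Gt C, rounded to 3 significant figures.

80100 Gt C

The sink rate constant is k = F₀/M₀ = 39.92/38120 = 0.001047 yr⁻¹.
Solving dM/dt = F₁ − kM with M(0) = M₀ gives M(t) = F₁/k + (M₀ − F₁/k)·e^(−kt).
F₁/k = 98.46/0.001047 = 94020 Gt C; kt = 0.001047 × 1330 = 1.393, e^(−kt) = 0.2484.
M(1330) = 94020 + (38120 − 94020) × 0.2484 = 94020 − 13880 = 80136 Gt C.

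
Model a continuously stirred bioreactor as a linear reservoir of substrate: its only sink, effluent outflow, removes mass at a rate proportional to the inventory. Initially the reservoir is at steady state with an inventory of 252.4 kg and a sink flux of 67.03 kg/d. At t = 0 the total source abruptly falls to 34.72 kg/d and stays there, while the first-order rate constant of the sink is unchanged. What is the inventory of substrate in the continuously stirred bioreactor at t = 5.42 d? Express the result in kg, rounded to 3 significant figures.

160 kg

The sink rate constant is k = F₀/M₀ = 67.03/252.4 = 0.2656 d⁻¹.
Solving dM/dt = F₁ − kM with M(0) = M₀ gives M(t) = F₁/k + (M₀ − F₁/k)·e^(−kt).
F₁/k = 34.72/0.2656 = 130.74 kg; kt = 0.2656 × 5.42 = 1.439, e^(−kt) = 0.2371.
M(5.42) = 130.74 + (252.4 − 130.74) × 0.2371 = 130.74 + 28.84 = 159.58 kg.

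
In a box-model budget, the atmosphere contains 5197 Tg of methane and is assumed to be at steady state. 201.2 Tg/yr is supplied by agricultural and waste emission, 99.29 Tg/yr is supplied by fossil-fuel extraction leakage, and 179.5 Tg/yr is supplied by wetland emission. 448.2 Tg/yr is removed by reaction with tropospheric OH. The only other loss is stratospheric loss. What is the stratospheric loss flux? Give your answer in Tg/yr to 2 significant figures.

32 Tg/yr

At steady state ΣF_in = ΣF_out.
ΣF_in = 201.2 + 99.29 + 179.5 = 479.99 Tg/yr.
Stratospheric loss flux = ΣF_in − (448.2) = 479.99 − 448.2 = 31.79 Tg/yr.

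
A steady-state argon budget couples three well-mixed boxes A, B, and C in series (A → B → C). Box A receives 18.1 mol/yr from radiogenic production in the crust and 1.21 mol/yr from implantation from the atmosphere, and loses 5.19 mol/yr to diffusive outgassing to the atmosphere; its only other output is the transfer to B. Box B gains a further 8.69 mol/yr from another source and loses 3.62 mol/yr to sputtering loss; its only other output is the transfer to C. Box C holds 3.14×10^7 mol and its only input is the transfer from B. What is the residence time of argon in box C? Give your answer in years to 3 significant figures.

Box A: F(A→B) = (18.1 + 1.21) − 5.19 = 14.120 mol/yr.
Box B: F(B→C) = (14.120 + 8.69) − 3.62 = 19.190 mol/yr.
Box C throughput = its input = 19.190 mol/yr; τ = 3.14×10^7 / 19.190 = 1.636×10^6 yr.

1.64×10^6 yr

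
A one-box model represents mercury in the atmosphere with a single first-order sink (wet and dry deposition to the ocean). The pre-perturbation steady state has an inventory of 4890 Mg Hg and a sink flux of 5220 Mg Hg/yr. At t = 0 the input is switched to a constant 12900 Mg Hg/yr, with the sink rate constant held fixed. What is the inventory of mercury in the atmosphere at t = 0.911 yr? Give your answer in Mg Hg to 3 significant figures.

9360 Mg Hg

The sink rate constant is k = F₀/M₀ = 5220/4890 = 1.067 yr⁻¹.
Solving dM/dt = F₁ − kM with M(0) = M₀ gives M(t) = F₁/k + (M₀ − F₁/k)·e^(−kt).
F₁/k = 12900/1.067 = 12084 Mg Hg; kt = 1.067 × 0.911 = 0.9725, e^(−kt) = 0.3781.
M(0.911) = 12084 + (4890 − 12084) × 0.3781 = 12084 − 2721 = 9363.9 Mg Hg.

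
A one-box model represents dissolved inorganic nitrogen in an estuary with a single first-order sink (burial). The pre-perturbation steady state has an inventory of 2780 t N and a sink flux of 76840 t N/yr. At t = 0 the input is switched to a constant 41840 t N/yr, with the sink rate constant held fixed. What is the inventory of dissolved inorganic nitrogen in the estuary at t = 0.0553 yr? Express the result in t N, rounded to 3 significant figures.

τ = M₀/F₀ = 2780/76840 = 0.03618 yr; rate constant k = 1/τ.
New steady state M_∞ = F₁/k = F₁·τ = 41840 × 0.03618 = 1513.7 t N.
M(t) = M_∞ + (M₀ − M_∞)·e^(−t/τ); t/τ = 0.0553/0.03618 = 1.529, so e^(−t/τ) = 0.2169.
M(t) = 1513.7 + 1266 × 0.2169 = 1788.3 t N.

1790 t N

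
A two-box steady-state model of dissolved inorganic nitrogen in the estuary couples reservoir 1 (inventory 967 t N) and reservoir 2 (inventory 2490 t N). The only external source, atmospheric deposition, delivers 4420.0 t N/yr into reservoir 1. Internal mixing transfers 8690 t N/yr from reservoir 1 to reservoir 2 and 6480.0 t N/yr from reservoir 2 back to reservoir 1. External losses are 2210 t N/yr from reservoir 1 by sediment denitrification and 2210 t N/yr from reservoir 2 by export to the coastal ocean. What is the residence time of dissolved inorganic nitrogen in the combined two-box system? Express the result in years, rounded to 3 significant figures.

Treat the two boxes together as one reservoir: the mixing fluxes between them are internal recycling, so τ = ΣM / Σ(external losses).
M_total = 967 + 2490 = 3457.0 t N.
ΣF_external_out = 2210 + 2210 = 4420.0 t N/yr.
τ = M_total / ΣF_ext = 3457.0 / 4420.0 = 0.7821 yr.

0.782 yr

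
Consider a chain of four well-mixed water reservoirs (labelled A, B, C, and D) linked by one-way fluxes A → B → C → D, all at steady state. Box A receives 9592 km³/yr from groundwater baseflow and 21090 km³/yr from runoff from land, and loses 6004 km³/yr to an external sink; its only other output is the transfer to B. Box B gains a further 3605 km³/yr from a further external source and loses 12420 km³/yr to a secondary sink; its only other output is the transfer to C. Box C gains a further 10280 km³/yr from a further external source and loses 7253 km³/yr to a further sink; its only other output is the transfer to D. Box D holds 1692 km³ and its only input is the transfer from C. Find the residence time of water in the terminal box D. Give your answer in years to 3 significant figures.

0.0896 yr

Box A: F(A→B) = (9592 + 21090) − 6004 = 24678 km³/yr.
Box B: F(B→C) = (24678 + 3605) − 12420 = 15863 km³/yr.
Box C: F(C→D) = (15863 + 10280) − 7253 = 18890 km³/yr.
Box D throughput = its input = 18890 km³/yr; τ = 1692 / 18890 = 0.08957 yr.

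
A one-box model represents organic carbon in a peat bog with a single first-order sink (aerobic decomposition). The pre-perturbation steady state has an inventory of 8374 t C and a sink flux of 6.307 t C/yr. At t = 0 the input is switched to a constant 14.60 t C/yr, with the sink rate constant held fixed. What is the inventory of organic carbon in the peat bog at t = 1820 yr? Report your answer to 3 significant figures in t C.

16600 t C

The sink rate constant is k = F₀/M₀ = 6.307/8374 = 0.0007532 yr⁻¹.
Solving dM/dt = F₁ − kM with M(0) = M₀ gives M(t) = F₁/k + (M₀ − F₁/k)·e^(−kt).
F₁/k = 14.60/0.0007532 = 19385 t C; kt = 0.0007532 × 1820 = 1.371, e^(−kt) = 0.2539.
M(1820) = 19385 + (8374 − 19385) × 0.2539 = 19385 − 2796 = 16589 t C.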